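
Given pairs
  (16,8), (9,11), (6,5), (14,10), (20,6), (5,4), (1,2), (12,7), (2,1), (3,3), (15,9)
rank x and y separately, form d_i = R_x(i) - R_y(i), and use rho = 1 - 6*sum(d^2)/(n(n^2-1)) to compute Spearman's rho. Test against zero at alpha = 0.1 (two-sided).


Step 1: Rank x and y separately (midranks; no ties here).
rank(x): 16->10, 9->6, 6->5, 14->8, 20->11, 5->4, 1->1, 12->7, 2->2, 3->3, 15->9
rank(y): 8->8, 11->11, 5->5, 10->10, 6->6, 4->4, 2->2, 7->7, 1->1, 3->3, 9->9
Step 2: d_i = R_x(i) - R_y(i); compute d_i^2.
  (10-8)^2=4, (6-11)^2=25, (5-5)^2=0, (8-10)^2=4, (11-6)^2=25, (4-4)^2=0, (1-2)^2=1, (7-7)^2=0, (2-1)^2=1, (3-3)^2=0, (9-9)^2=0
sum(d^2) = 60.
Step 3: rho = 1 - 6*60 / (11*(11^2 - 1)) = 1 - 360/1320 = 0.727273.
Step 4: Under H0, t = rho * sqrt((n-2)/(1-rho^2)) = 3.1789 ~ t(9).
Step 5: Two-sided p-value from the t-distribution with 9 df = 0.011205.
Step 6: alpha = 0.1. reject H0.

rho = 0.7273, p = 0.011205, reject H0 at alpha = 0.1.


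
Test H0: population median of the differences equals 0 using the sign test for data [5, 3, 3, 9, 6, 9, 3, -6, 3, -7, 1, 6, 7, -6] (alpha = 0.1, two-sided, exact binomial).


Step 1: Discard zero differences. Original n = 14; n_eff = number of nonzero differences = 14.
Nonzero differences (with sign): +5, +3, +3, +9, +6, +9, +3, -6, +3, -7, +1, +6, +7, -6
Step 2: Count signs: positive = 11, negative = 3.
Step 3: Under H0: P(positive) = 0.5, so the number of positives S ~ Bin(14, 0.5).
Step 4: Two-sided exact p-value = sum of Bin(14,0.5) probabilities at or below the observed probability = 0.057373.
Step 5: alpha = 0.1. reject H0.

n_eff = 14, pos = 11, neg = 3, p = 0.057373, reject H0.


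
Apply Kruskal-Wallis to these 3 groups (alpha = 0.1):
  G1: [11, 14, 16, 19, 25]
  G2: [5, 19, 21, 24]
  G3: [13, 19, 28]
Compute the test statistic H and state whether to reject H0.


Step 1: Combine all N = 12 observations and assign midranks.
sorted (value, group, rank): (5,G2,1), (11,G1,2), (13,G3,3), (14,G1,4), (16,G1,5), (19,G1,7), (19,G2,7), (19,G3,7), (21,G2,9), (24,G2,10), (25,G1,11), (28,G3,12)
Step 2: Sum ranks within each group.
R_1 = 29 (n_1 = 5)
R_2 = 27 (n_2 = 4)
R_3 = 22 (n_3 = 3)
Step 3: H = 12/(N(N+1)) * sum(R_i^2/n_i) - 3(N+1)
     = 12/(12*13) * (29^2/5 + 27^2/4 + 22^2/3) - 3*13
     = 0.076923 * 511.783 - 39
     = 0.367949.
Step 4: Ties present; correction factor C = 1 - 24/(12^3 - 12) = 0.986014. Corrected H = 0.367949 / 0.986014 = 0.373168.
Step 5: Under H0, H ~ chi^2(2); p-value = 0.829789.
Step 6: alpha = 0.1. fail to reject H0.

H = 0.3732, df = 2, p = 0.829789, fail to reject H0.


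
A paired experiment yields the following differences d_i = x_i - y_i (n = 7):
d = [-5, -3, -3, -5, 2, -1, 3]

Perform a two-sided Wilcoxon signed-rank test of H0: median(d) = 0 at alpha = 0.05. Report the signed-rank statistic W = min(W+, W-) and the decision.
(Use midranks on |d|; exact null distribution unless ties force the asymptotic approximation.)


Step 1: Drop any zero differences (none here) and take |d_i|.
|d| = [5, 3, 3, 5, 2, 1, 3]
Step 2: Midrank |d_i| (ties get averaged ranks).
ranks: |5|->6.5, |3|->4, |3|->4, |5|->6.5, |2|->2, |1|->1, |3|->4
Step 3: Attach original signs; sum ranks with positive sign and with negative sign.
W+ = 2 + 4 = 6
W- = 6.5 + 4 + 4 + 6.5 + 1 = 22
(Check: W+ + W- = 28 should equal n(n+1)/2 = 28.)
Step 4: Test statistic W = min(W+, W-) = 6.
Step 5: Ties in |d|, so use the tie-corrected normal approximation.
        E[W] = n(n+1)/4 = 7*8/4 = 14.
        Tie groups: |d|=3 (t=3), |d|=5 (t=2); sum(t^3 - t) = 30.
        Var[W] = n(n+1)(2n+1)/24 - sum(t^3-t)/48 = 840/24 - 30/48 = 34.375.
        z = (W - E[W]) / sqrt(Var[W]) = (6 - 14) / 5.8630 = -1.3645.
        Two-sided p = 2*Phi(z) = 0.172415.
Step 6: alpha = 0.05. fail to reject H0.

W+ = 6, W- = 22, W = min = 6, p = 0.172415, fail to reject H0.


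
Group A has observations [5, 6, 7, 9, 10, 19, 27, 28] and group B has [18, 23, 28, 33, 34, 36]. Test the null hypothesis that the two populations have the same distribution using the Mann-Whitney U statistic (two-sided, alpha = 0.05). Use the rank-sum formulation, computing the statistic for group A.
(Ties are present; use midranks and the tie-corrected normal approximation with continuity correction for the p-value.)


Step 1: Combine and sort all 14 observations; assign midranks.
sorted (value, group): (5,X), (6,X), (7,X), (9,X), (10,X), (18,Y), (19,X), (23,Y), (27,X), (28,X), (28,Y), (33,Y), (34,Y), (36,Y)
ranks: 5->1, 6->2, 7->3, 9->4, 10->5, 18->6, 19->7, 23->8, 27->9, 28->10.5, 28->10.5, 33->12, 34->13, 36->14
Step 2: Rank sum for X: R1 = 1 + 2 + 3 + 4 + 5 + 7 + 9 + 10.5 = 41.5.
Step 3: U_X = R1 - n1(n1+1)/2 = 41.5 - 8*9/2 = 41.5 - 36 = 5.5.
       U_Y = n1*n2 - U_X = 48 - 5.5 = 42.5.
Step 4: Ties are present, so use the tie-corrected normal approximation (with continuity correction) for the p-value.
Step 5: p-value = 0.020000; compare to alpha = 0.05. reject H0.

U_X = 5.5, p = 0.020000, reject H0 at alpha = 0.05.


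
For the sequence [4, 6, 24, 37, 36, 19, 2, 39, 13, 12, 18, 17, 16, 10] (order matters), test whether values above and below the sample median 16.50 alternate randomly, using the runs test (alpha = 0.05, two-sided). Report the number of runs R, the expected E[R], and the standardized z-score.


Step 1: Compute median = 16.50; label A = above, B = below.
Labels in order: BBAAAABABBAABB  (n_A = 7, n_B = 7)
Step 2: Count runs R = 7.
Step 3: Under H0 (random ordering), E[R] = 2*n_A*n_B/(n_A+n_B) + 1 = 2*7*7/14 + 1 = 8.0000.
        Var[R] = 2*n_A*n_B*(2*n_A*n_B - n_A - n_B) / ((n_A+n_B)^2 * (n_A+n_B-1)) = 8232/2548 = 3.2308.
        SD[R] = 1.7974.
Step 4: Continuity-corrected z = (R + 0.5 - E[R]) / SD[R] = (7 + 0.5 - 8.0000) / 1.7974 = -0.2782.
Step 5: Two-sided p-value via normal approximation = 2*(1 - Phi(|z|)) = 0.780879.
Step 6: alpha = 0.05. fail to reject H0.

R = 7, z = -0.2782, p = 0.780879, fail to reject H0.


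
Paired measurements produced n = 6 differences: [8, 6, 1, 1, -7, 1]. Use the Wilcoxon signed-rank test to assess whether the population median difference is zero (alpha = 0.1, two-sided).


Step 1: Drop any zero differences (none here) and take |d_i|.
|d| = [8, 6, 1, 1, 7, 1]
Step 2: Midrank |d_i| (ties get averaged ranks).
ranks: |8|->6, |6|->4, |1|->2, |1|->2, |7|->5, |1|->2
Step 3: Attach original signs; sum ranks with positive sign and with negative sign.
W+ = 6 + 4 + 2 + 2 + 2 = 16
W- = 5 = 5
(Check: W+ + W- = 21 should equal n(n+1)/2 = 21.)
Step 4: Test statistic W = min(W+, W-) = 5.
Step 5: Ties in |d|, so use the tie-corrected normal approximation.
        E[W] = n(n+1)/4 = 6*7/4 = 10.5.
        Tie groups: |d|=1 (t=3); sum(t^3 - t) = 24.
        Var[W] = n(n+1)(2n+1)/24 - sum(t^3-t)/48 = 546/24 - 24/48 = 22.25.
        z = (W - E[W]) / sqrt(Var[W]) = (5 - 10.5) / 4.7170 = -1.1660.
        Two-sided p = 2*Phi(z) = 0.243615.
Step 6: alpha = 0.1. fail to reject H0.

W+ = 16, W- = 5, W = min = 5, p = 0.243615, fail to reject H0.


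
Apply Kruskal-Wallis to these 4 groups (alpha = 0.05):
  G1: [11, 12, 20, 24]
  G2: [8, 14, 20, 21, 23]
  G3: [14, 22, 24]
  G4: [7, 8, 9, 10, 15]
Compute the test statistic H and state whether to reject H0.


Step 1: Combine all N = 17 observations and assign midranks.
sorted (value, group, rank): (7,G4,1), (8,G2,2.5), (8,G4,2.5), (9,G4,4), (10,G4,5), (11,G1,6), (12,G1,7), (14,G2,8.5), (14,G3,8.5), (15,G4,10), (20,G1,11.5), (20,G2,11.5), (21,G2,13), (22,G3,14), (23,G2,15), (24,G1,16.5), (24,G3,16.5)
Step 2: Sum ranks within each group.
R_1 = 41 (n_1 = 4)
R_2 = 50.5 (n_2 = 5)
R_3 = 39 (n_3 = 3)
R_4 = 22.5 (n_4 = 5)
Step 3: H = 12/(N(N+1)) * sum(R_i^2/n_i) - 3(N+1)
     = 12/(17*18) * (41^2/4 + 50.5^2/5 + 39^2/3 + 22.5^2/5) - 3*18
     = 0.039216 * 1538.55 - 54
     = 6.335294.
Step 4: Ties present; correction factor C = 1 - 24/(17^3 - 17) = 0.995098. Corrected H = 6.335294 / 0.995098 = 6.366502.
Step 5: Under H0, H ~ chi^2(3); p-value = 0.095079.
Step 6: alpha = 0.05. fail to reject H0.

H = 6.3665, df = 3, p = 0.095079, fail to reject H0.


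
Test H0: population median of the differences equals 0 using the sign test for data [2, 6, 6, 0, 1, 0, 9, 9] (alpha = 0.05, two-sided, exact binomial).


Step 1: Discard zero differences. Original n = 8; n_eff = number of nonzero differences = 6.
Nonzero differences (with sign): +2, +6, +6, +1, +9, +9
Step 2: Count signs: positive = 6, negative = 0.
Step 3: Under H0: P(positive) = 0.5, so the number of positives S ~ Bin(6, 0.5).
Step 4: Two-sided exact p-value = sum of Bin(6,0.5) probabilities at or below the observed probability = 0.031250.
Step 5: alpha = 0.05. reject H0.

n_eff = 6, pos = 6, neg = 0, p = 0.031250, reject H0.


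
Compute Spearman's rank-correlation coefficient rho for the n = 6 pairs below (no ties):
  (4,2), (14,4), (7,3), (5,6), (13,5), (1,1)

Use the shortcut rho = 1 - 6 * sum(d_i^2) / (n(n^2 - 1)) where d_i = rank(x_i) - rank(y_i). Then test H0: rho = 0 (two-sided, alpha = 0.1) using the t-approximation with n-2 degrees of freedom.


Step 1: Rank x and y separately (midranks; no ties here).
rank(x): 4->2, 14->6, 7->4, 5->3, 13->5, 1->1
rank(y): 2->2, 4->4, 3->3, 6->6, 5->5, 1->1
Step 2: d_i = R_x(i) - R_y(i); compute d_i^2.
  (2-2)^2=0, (6-4)^2=4, (4-3)^2=1, (3-6)^2=9, (5-5)^2=0, (1-1)^2=0
sum(d^2) = 14.
Step 3: rho = 1 - 6*14 / (6*(6^2 - 1)) = 1 - 84/210 = 0.600000.
Step 4: Under H0, t = rho * sqrt((n-2)/(1-rho^2)) = 1.5000 ~ t(4).
Step 5: Two-sided p-value from the t-distribution with 4 df = 0.208000.
Step 6: alpha = 0.1. fail to reject H0.

rho = 0.6000, p = 0.208000, fail to reject H0 at alpha = 0.1.


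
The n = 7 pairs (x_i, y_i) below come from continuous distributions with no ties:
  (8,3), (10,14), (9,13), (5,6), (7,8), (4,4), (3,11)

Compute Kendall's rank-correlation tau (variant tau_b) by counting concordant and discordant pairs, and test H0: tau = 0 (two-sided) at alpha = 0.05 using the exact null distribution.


Step 1: Enumerate the 21 unordered pairs (i,j) with i<j and classify each by sign(x_j-x_i) * sign(y_j-y_i).
  (1,2):dx=+2,dy=+11->C; (1,3):dx=+1,dy=+10->C; (1,4):dx=-3,dy=+3->D; (1,5):dx=-1,dy=+5->D
  (1,6):dx=-4,dy=+1->D; (1,7):dx=-5,dy=+8->D; (2,3):dx=-1,dy=-1->C; (2,4):dx=-5,dy=-8->C
  (2,5):dx=-3,dy=-6->C; (2,6):dx=-6,dy=-10->C; (2,7):dx=-7,dy=-3->C; (3,4):dx=-4,dy=-7->C
  (3,5):dx=-2,dy=-5->C; (3,6):dx=-5,dy=-9->C; (3,7):dx=-6,dy=-2->C; (4,5):dx=+2,dy=+2->C
  (4,6):dx=-1,dy=-2->C; (4,7):dx=-2,dy=+5->D; (5,6):dx=-3,dy=-4->C; (5,7):dx=-4,dy=+3->D
  (6,7):dx=-1,dy=+7->D
Step 2: C = 14, D = 7, total pairs = 21.
Step 3: tau = (C - D)/(n(n-1)/2) = (14 - 7)/21 = 0.333333.
Step 4: Exact two-sided p-value (enumerate n! = 5040 permutations of y under H0): p = 0.381349.
Step 5: alpha = 0.05. fail to reject H0.

tau_b = 0.3333 (C=14, D=7), p = 0.381349, fail to reject H0.


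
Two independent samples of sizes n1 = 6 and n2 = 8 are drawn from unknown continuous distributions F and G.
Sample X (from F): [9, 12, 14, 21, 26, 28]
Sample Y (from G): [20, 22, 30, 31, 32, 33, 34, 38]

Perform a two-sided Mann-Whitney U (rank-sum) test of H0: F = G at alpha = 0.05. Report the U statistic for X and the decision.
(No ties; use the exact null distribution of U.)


Step 1: Combine and sort all 14 observations; assign midranks.
sorted (value, group): (9,X), (12,X), (14,X), (20,Y), (21,X), (22,Y), (26,X), (28,X), (30,Y), (31,Y), (32,Y), (33,Y), (34,Y), (38,Y)
ranks: 9->1, 12->2, 14->3, 20->4, 21->5, 22->6, 26->7, 28->8, 30->9, 31->10, 32->11, 33->12, 34->13, 38->14
Step 2: Rank sum for X: R1 = 1 + 2 + 3 + 5 + 7 + 8 = 26.
Step 3: U_X = R1 - n1(n1+1)/2 = 26 - 6*7/2 = 26 - 21 = 5.
       U_Y = n1*n2 - U_X = 48 - 5 = 43.
Step 4: No ties, so the exact null distribution of U (based on enumerating the C(14,6) = 3003 equally likely rank assignments) gives the two-sided p-value.
Step 5: p-value = 0.012654; compare to alpha = 0.05. reject H0.

U_X = 5, p = 0.012654, reject H0 at alpha = 0.05.


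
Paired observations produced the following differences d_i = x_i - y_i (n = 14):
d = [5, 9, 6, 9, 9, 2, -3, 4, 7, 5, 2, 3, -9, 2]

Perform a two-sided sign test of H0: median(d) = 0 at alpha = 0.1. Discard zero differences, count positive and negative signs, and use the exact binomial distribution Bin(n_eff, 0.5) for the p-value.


Step 1: Discard zero differences. Original n = 14; n_eff = number of nonzero differences = 14.
Nonzero differences (with sign): +5, +9, +6, +9, +9, +2, -3, +4, +7, +5, +2, +3, -9, +2
Step 2: Count signs: positive = 12, negative = 2.
Step 3: Under H0: P(positive) = 0.5, so the number of positives S ~ Bin(14, 0.5).
Step 4: Two-sided exact p-value = sum of Bin(14,0.5) probabilities at or below the observed probability = 0.012939.
Step 5: alpha = 0.1. reject H0.

n_eff = 14, pos = 12, neg = 2, p = 0.012939, reject H0.


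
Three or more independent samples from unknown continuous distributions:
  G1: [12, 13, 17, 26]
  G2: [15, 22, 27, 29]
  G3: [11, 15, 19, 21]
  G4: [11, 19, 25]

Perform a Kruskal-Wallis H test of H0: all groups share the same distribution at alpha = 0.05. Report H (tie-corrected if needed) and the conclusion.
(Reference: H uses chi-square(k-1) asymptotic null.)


Step 1: Combine all N = 15 observations and assign midranks.
sorted (value, group, rank): (11,G3,1.5), (11,G4,1.5), (12,G1,3), (13,G1,4), (15,G2,5.5), (15,G3,5.5), (17,G1,7), (19,G3,8.5), (19,G4,8.5), (21,G3,10), (22,G2,11), (25,G4,12), (26,G1,13), (27,G2,14), (29,G2,15)
Step 2: Sum ranks within each group.
R_1 = 27 (n_1 = 4)
R_2 = 45.5 (n_2 = 4)
R_3 = 25.5 (n_3 = 4)
R_4 = 22 (n_4 = 3)
Step 3: H = 12/(N(N+1)) * sum(R_i^2/n_i) - 3(N+1)
     = 12/(15*16) * (27^2/4 + 45.5^2/4 + 25.5^2/4 + 22^2/3) - 3*16
     = 0.050000 * 1023.71 - 48
     = 3.185417.
Step 4: Ties present; correction factor C = 1 - 18/(15^3 - 15) = 0.994643. Corrected H = 3.185417 / 0.994643 = 3.202573.
Step 5: Under H0, H ~ chi^2(3); p-value = 0.361434.
Step 6: alpha = 0.05. fail to reject H0.

H = 3.2026, df = 3, p = 0.361434, fail to reject H0.


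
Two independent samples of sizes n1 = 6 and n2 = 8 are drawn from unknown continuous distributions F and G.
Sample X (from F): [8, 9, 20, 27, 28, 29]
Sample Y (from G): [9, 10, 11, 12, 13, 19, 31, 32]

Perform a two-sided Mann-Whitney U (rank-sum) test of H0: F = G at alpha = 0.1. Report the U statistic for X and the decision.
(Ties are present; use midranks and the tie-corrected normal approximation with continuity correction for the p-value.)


Step 1: Combine and sort all 14 observations; assign midranks.
sorted (value, group): (8,X), (9,X), (9,Y), (10,Y), (11,Y), (12,Y), (13,Y), (19,Y), (20,X), (27,X), (28,X), (29,X), (31,Y), (32,Y)
ranks: 8->1, 9->2.5, 9->2.5, 10->4, 11->5, 12->6, 13->7, 19->8, 20->9, 27->10, 28->11, 29->12, 31->13, 32->14
Step 2: Rank sum for X: R1 = 1 + 2.5 + 9 + 10 + 11 + 12 = 45.5.
Step 3: U_X = R1 - n1(n1+1)/2 = 45.5 - 6*7/2 = 45.5 - 21 = 24.5.
       U_Y = n1*n2 - U_X = 48 - 24.5 = 23.5.
Step 4: Ties are present, so use the tie-corrected normal approximation (with continuity correction) for the p-value.
Step 5: p-value = 1.000000; compare to alpha = 0.1. fail to reject H0.

U_X = 24.5, p = 1.000000, fail to reject H0 at alpha = 0.1.


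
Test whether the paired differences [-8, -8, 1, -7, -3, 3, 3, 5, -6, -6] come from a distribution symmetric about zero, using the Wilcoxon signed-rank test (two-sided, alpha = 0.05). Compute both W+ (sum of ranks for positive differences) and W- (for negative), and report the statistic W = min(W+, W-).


Step 1: Drop any zero differences (none here) and take |d_i|.
|d| = [8, 8, 1, 7, 3, 3, 3, 5, 6, 6]
Step 2: Midrank |d_i| (ties get averaged ranks).
ranks: |8|->9.5, |8|->9.5, |1|->1, |7|->8, |3|->3, |3|->3, |3|->3, |5|->5, |6|->6.5, |6|->6.5
Step 3: Attach original signs; sum ranks with positive sign and with negative sign.
W+ = 1 + 3 + 3 + 5 = 12
W- = 9.5 + 9.5 + 8 + 3 + 6.5 + 6.5 = 43
(Check: W+ + W- = 55 should equal n(n+1)/2 = 55.)
Step 4: Test statistic W = min(W+, W-) = 12.
Step 5: Ties in |d|, so use the tie-corrected normal approximation.
        E[W] = n(n+1)/4 = 10*11/4 = 27.5.
        Tie groups: |d|=3 (t=3), |d|=6 (t=2), |d|=8 (t=2); sum(t^3 - t) = 36.
        Var[W] = n(n+1)(2n+1)/24 - sum(t^3-t)/48 = 2310/24 - 36/48 = 95.5.
        z = (W - E[W]) / sqrt(Var[W]) = (12 - 27.5) / 9.7724 = -1.5861.
        Two-sided p = 2*Phi(z) = 0.112717.
Step 6: alpha = 0.05. fail to reject H0.

W+ = 12, W- = 43, W = min = 12, p = 0.112717, fail to reject H0.


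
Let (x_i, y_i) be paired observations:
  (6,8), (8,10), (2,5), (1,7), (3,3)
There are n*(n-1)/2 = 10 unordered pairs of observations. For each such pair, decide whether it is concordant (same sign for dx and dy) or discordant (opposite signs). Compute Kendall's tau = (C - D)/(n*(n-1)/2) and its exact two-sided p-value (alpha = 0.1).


Step 1: Enumerate the 10 unordered pairs (i,j) with i<j and classify each by sign(x_j-x_i) * sign(y_j-y_i).
  (1,2):dx=+2,dy=+2->C; (1,3):dx=-4,dy=-3->C; (1,4):dx=-5,dy=-1->C; (1,5):dx=-3,dy=-5->C
  (2,3):dx=-6,dy=-5->C; (2,4):dx=-7,dy=-3->C; (2,5):dx=-5,dy=-7->C; (3,4):dx=-1,dy=+2->D
  (3,5):dx=+1,dy=-2->D; (4,5):dx=+2,dy=-4->D
Step 2: C = 7, D = 3, total pairs = 10.
Step 3: tau = (C - D)/(n(n-1)/2) = (7 - 3)/10 = 0.400000.
Step 4: Exact two-sided p-value (enumerate n! = 120 permutations of y under H0): p = 0.483333.
Step 5: alpha = 0.1. fail to reject H0.

tau_b = 0.4000 (C=7, D=3), p = 0.483333, fail to reject H0.


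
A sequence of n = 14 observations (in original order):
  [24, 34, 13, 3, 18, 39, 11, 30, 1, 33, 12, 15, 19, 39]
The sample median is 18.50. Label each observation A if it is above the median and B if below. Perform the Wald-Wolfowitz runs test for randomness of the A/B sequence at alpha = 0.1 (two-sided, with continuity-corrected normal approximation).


Step 1: Compute median = 18.50; label A = above, B = below.
Labels in order: AABBBABABABBAA  (n_A = 7, n_B = 7)
Step 2: Count runs R = 9.
Step 3: Under H0 (random ordering), E[R] = 2*n_A*n_B/(n_A+n_B) + 1 = 2*7*7/14 + 1 = 8.0000.
        Var[R] = 2*n_A*n_B*(2*n_A*n_B - n_A - n_B) / ((n_A+n_B)^2 * (n_A+n_B-1)) = 8232/2548 = 3.2308.
        SD[R] = 1.7974.
Step 4: Continuity-corrected z = (R - 0.5 - E[R]) / SD[R] = (9 - 0.5 - 8.0000) / 1.7974 = 0.2782.
Step 5: Two-sided p-value via normal approximation = 2*(1 - Phi(|z|)) = 0.780879.
Step 6: alpha = 0.1. fail to reject H0.

R = 9, z = 0.2782, p = 0.780879, fail to reject H0.


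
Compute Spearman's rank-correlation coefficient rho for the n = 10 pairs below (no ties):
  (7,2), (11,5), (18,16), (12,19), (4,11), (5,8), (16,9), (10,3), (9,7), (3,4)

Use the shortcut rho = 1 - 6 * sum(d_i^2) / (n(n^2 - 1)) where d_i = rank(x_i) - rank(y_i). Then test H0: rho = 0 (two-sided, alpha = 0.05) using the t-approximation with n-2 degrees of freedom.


Step 1: Rank x and y separately (midranks; no ties here).
rank(x): 7->4, 11->7, 18->10, 12->8, 4->2, 5->3, 16->9, 10->6, 9->5, 3->1
rank(y): 2->1, 5->4, 16->9, 19->10, 11->8, 8->6, 9->7, 3->2, 7->5, 4->3
Step 2: d_i = R_x(i) - R_y(i); compute d_i^2.
  (4-1)^2=9, (7-4)^2=9, (10-9)^2=1, (8-10)^2=4, (2-8)^2=36, (3-6)^2=9, (9-7)^2=4, (6-2)^2=16, (5-5)^2=0, (1-3)^2=4
sum(d^2) = 92.
Step 3: rho = 1 - 6*92 / (10*(10^2 - 1)) = 1 - 552/990 = 0.442424.
Step 4: Under H0, t = rho * sqrt((n-2)/(1-rho^2)) = 1.3954 ~ t(8).
Step 5: Two-sided p-value from the t-distribution with 8 df = 0.200423.
Step 6: alpha = 0.05. fail to reject H0.

rho = 0.4424, p = 0.200423, fail to reject H0 at alpha = 0.05.


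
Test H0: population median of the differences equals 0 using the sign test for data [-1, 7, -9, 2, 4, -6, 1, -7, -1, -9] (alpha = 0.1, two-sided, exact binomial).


Step 1: Discard zero differences. Original n = 10; n_eff = number of nonzero differences = 10.
Nonzero differences (with sign): -1, +7, -9, +2, +4, -6, +1, -7, -1, -9
Step 2: Count signs: positive = 4, negative = 6.
Step 3: Under H0: P(positive) = 0.5, so the number of positives S ~ Bin(10, 0.5).
Step 4: Two-sided exact p-value = sum of Bin(10,0.5) probabilities at or below the observed probability = 0.753906.
Step 5: alpha = 0.1. fail to reject H0.

n_eff = 10, pos = 4, neg = 6, p = 0.753906, fail to reject H0.


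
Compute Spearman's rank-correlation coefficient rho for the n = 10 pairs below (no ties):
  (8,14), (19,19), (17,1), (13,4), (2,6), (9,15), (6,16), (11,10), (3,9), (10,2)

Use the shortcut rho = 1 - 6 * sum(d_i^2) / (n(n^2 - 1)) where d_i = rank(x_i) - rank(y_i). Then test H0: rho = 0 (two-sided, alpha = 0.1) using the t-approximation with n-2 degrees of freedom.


Step 1: Rank x and y separately (midranks; no ties here).
rank(x): 8->4, 19->10, 17->9, 13->8, 2->1, 9->5, 6->3, 11->7, 3->2, 10->6
rank(y): 14->7, 19->10, 1->1, 4->3, 6->4, 15->8, 16->9, 10->6, 9->5, 2->2
Step 2: d_i = R_x(i) - R_y(i); compute d_i^2.
  (4-7)^2=9, (10-10)^2=0, (9-1)^2=64, (8-3)^2=25, (1-4)^2=9, (5-8)^2=9, (3-9)^2=36, (7-6)^2=1, (2-5)^2=9, (6-2)^2=16
sum(d^2) = 178.
Step 3: rho = 1 - 6*178 / (10*(10^2 - 1)) = 1 - 1068/990 = -0.078788.
Step 4: Under H0, t = rho * sqrt((n-2)/(1-rho^2)) = -0.2235 ~ t(8).
Step 5: Two-sided p-value from the t-distribution with 8 df = 0.828717.
Step 6: alpha = 0.1. fail to reject H0.

rho = -0.0788, p = 0.828717, fail to reject H0 at alpha = 0.1.


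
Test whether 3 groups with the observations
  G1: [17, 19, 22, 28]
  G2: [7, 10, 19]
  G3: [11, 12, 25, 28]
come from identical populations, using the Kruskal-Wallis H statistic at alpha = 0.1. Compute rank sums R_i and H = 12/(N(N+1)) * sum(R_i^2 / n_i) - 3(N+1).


Step 1: Combine all N = 11 observations and assign midranks.
sorted (value, group, rank): (7,G2,1), (10,G2,2), (11,G3,3), (12,G3,4), (17,G1,5), (19,G1,6.5), (19,G2,6.5), (22,G1,8), (25,G3,9), (28,G1,10.5), (28,G3,10.5)
Step 2: Sum ranks within each group.
R_1 = 30 (n_1 = 4)
R_2 = 9.5 (n_2 = 3)
R_3 = 26.5 (n_3 = 4)
Step 3: H = 12/(N(N+1)) * sum(R_i^2/n_i) - 3(N+1)
     = 12/(11*12) * (30^2/4 + 9.5^2/3 + 26.5^2/4) - 3*12
     = 0.090909 * 430.646 - 36
     = 3.149621.
Step 4: Ties present; correction factor C = 1 - 12/(11^3 - 11) = 0.990909. Corrected H = 3.149621 / 0.990909 = 3.178517.
Step 5: Under H0, H ~ chi^2(2); p-value = 0.204077.
Step 6: alpha = 0.1. fail to reject H0.

H = 3.1785, df = 2, p = 0.204077, fail to reject H0.


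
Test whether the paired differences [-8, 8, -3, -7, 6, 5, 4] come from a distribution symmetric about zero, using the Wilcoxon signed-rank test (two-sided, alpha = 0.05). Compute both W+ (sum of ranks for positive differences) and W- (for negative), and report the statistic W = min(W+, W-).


Step 1: Drop any zero differences (none here) and take |d_i|.
|d| = [8, 8, 3, 7, 6, 5, 4]
Step 2: Midrank |d_i| (ties get averaged ranks).
ranks: |8|->6.5, |8|->6.5, |3|->1, |7|->5, |6|->4, |5|->3, |4|->2
Step 3: Attach original signs; sum ranks with positive sign and with negative sign.
W+ = 6.5 + 4 + 3 + 2 = 15.5
W- = 6.5 + 1 + 5 = 12.5
(Check: W+ + W- = 28 should equal n(n+1)/2 = 28.)
Step 4: Test statistic W = min(W+, W-) = 12.5.
Step 5: Ties in |d|, so use the tie-corrected normal approximation.
        E[W] = n(n+1)/4 = 7*8/4 = 14.
        Tie groups: |d|=8 (t=2); sum(t^3 - t) = 6.
        Var[W] = n(n+1)(2n+1)/24 - sum(t^3-t)/48 = 840/24 - 6/48 = 34.875.
        z = (W - E[W]) / sqrt(Var[W]) = (12.5 - 14) / 5.9055 = -0.2540.
        Two-sided p = 2*Phi(z) = 0.799495.
Step 6: alpha = 0.05. fail to reject H0.

W+ = 15.5, W- = 12.5, W = min = 12.5, p = 0.799495, fail to reject H0.


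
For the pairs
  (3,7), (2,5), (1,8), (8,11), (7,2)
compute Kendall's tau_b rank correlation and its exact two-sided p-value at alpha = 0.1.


Step 1: Enumerate the 10 unordered pairs (i,j) with i<j and classify each by sign(x_j-x_i) * sign(y_j-y_i).
  (1,2):dx=-1,dy=-2->C; (1,3):dx=-2,dy=+1->D; (1,4):dx=+5,dy=+4->C; (1,5):dx=+4,dy=-5->D
  (2,3):dx=-1,dy=+3->D; (2,4):dx=+6,dy=+6->C; (2,5):dx=+5,dy=-3->D; (3,4):dx=+7,dy=+3->C
  (3,5):dx=+6,dy=-6->D; (4,5):dx=-1,dy=-9->C
Step 2: C = 5, D = 5, total pairs = 10.
Step 3: tau = (C - D)/(n(n-1)/2) = (5 - 5)/10 = 0.000000.
Step 4: Exact two-sided p-value (enumerate n! = 120 permutations of y under H0): p = 1.000000.
Step 5: alpha = 0.1. fail to reject H0.

tau_b = 0.0000 (C=5, D=5), p = 1.000000, fail to reject H0.


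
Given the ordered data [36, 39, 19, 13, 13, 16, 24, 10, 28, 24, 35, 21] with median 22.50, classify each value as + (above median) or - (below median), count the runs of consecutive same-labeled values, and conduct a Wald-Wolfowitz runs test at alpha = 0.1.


Step 1: Compute median = 22.50; label A = above, B = below.
Labels in order: AABBBBABAAAB  (n_A = 6, n_B = 6)
Step 2: Count runs R = 6.
Step 3: Under H0 (random ordering), E[R] = 2*n_A*n_B/(n_A+n_B) + 1 = 2*6*6/12 + 1 = 7.0000.
        Var[R] = 2*n_A*n_B*(2*n_A*n_B - n_A - n_B) / ((n_A+n_B)^2 * (n_A+n_B-1)) = 4320/1584 = 2.7273.
        SD[R] = 1.6514.
Step 4: Continuity-corrected z = (R + 0.5 - E[R]) / SD[R] = (6 + 0.5 - 7.0000) / 1.6514 = -0.3028.
Step 5: Two-sided p-value via normal approximation = 2*(1 - Phi(|z|)) = 0.762069.
Step 6: alpha = 0.1. fail to reject H0.

R = 6, z = -0.3028, p = 0.762069, fail to reject H0.


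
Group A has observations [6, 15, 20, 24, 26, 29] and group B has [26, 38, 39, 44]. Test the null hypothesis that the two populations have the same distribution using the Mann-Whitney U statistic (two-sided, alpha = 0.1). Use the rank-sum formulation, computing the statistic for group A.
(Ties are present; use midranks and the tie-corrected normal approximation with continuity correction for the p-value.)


Step 1: Combine and sort all 10 observations; assign midranks.
sorted (value, group): (6,X), (15,X), (20,X), (24,X), (26,X), (26,Y), (29,X), (38,Y), (39,Y), (44,Y)
ranks: 6->1, 15->2, 20->3, 24->4, 26->5.5, 26->5.5, 29->7, 38->8, 39->9, 44->10
Step 2: Rank sum for X: R1 = 1 + 2 + 3 + 4 + 5.5 + 7 = 22.5.
Step 3: U_X = R1 - n1(n1+1)/2 = 22.5 - 6*7/2 = 22.5 - 21 = 1.5.
       U_Y = n1*n2 - U_X = 24 - 1.5 = 22.5.
Step 4: Ties are present, so use the tie-corrected normal approximation (with continuity correction) for the p-value.
Step 5: p-value = 0.032476; compare to alpha = 0.1. reject H0.

U_X = 1.5, p = 0.032476, reject H0 at alpha = 0.1.


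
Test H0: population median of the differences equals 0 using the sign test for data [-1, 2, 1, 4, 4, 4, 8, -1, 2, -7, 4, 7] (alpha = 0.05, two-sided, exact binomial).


Step 1: Discard zero differences. Original n = 12; n_eff = number of nonzero differences = 12.
Nonzero differences (with sign): -1, +2, +1, +4, +4, +4, +8, -1, +2, -7, +4, +7
Step 2: Count signs: positive = 9, negative = 3.
Step 3: Under H0: P(positive) = 0.5, so the number of positives S ~ Bin(12, 0.5).
Step 4: Two-sided exact p-value = sum of Bin(12,0.5) probabilities at or below the observed probability = 0.145996.
Step 5: alpha = 0.05. fail to reject H0.

n_eff = 12, pos = 9, neg = 3, p = 0.145996, fail to reject H0.


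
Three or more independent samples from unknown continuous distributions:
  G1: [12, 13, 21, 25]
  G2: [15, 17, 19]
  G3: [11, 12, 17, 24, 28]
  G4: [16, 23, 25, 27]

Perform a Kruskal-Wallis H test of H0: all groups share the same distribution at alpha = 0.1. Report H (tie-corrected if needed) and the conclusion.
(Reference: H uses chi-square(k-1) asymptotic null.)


Step 1: Combine all N = 16 observations and assign midranks.
sorted (value, group, rank): (11,G3,1), (12,G1,2.5), (12,G3,2.5), (13,G1,4), (15,G2,5), (16,G4,6), (17,G2,7.5), (17,G3,7.5), (19,G2,9), (21,G1,10), (23,G4,11), (24,G3,12), (25,G1,13.5), (25,G4,13.5), (27,G4,15), (28,G3,16)
Step 2: Sum ranks within each group.
R_1 = 30 (n_1 = 4)
R_2 = 21.5 (n_2 = 3)
R_3 = 39 (n_3 = 5)
R_4 = 45.5 (n_4 = 4)
Step 3: H = 12/(N(N+1)) * sum(R_i^2/n_i) - 3(N+1)
     = 12/(16*17) * (30^2/4 + 21.5^2/3 + 39^2/5 + 45.5^2/4) - 3*17
     = 0.044118 * 1200.85 - 51
     = 1.978493.
Step 4: Ties present; correction factor C = 1 - 18/(16^3 - 16) = 0.995588. Corrected H = 1.978493 / 0.995588 = 1.987260.
Step 5: Under H0, H ~ chi^2(3); p-value = 0.575055.
Step 6: alpha = 0.1. fail to reject H0.

H = 1.9873, df = 3, p = 0.575055, fail to reject H0.


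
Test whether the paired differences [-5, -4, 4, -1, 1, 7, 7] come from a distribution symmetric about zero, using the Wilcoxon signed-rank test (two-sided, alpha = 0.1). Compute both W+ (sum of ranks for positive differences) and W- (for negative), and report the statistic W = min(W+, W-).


Step 1: Drop any zero differences (none here) and take |d_i|.
|d| = [5, 4, 4, 1, 1, 7, 7]
Step 2: Midrank |d_i| (ties get averaged ranks).
ranks: |5|->5, |4|->3.5, |4|->3.5, |1|->1.5, |1|->1.5, |7|->6.5, |7|->6.5
Step 3: Attach original signs; sum ranks with positive sign and with negative sign.
W+ = 3.5 + 1.5 + 6.5 + 6.5 = 18
W- = 5 + 3.5 + 1.5 = 10
(Check: W+ + W- = 28 should equal n(n+1)/2 = 28.)
Step 4: Test statistic W = min(W+, W-) = 10.
Step 5: Ties in |d|, so use the tie-corrected normal approximation.
        E[W] = n(n+1)/4 = 7*8/4 = 14.
        Tie groups: |d|=1 (t=2), |d|=4 (t=2), |d|=7 (t=2); sum(t^3 - t) = 18.
        Var[W] = n(n+1)(2n+1)/24 - sum(t^3-t)/48 = 840/24 - 18/48 = 34.625.
        z = (W - E[W]) / sqrt(Var[W]) = (10 - 14) / 5.8843 = -0.6798.
        Two-sided p = 2*Phi(z) = 0.496647.
Step 6: alpha = 0.1. fail to reject H0.

W+ = 18, W- = 10, W = min = 10, p = 0.496647, fail to reject H0.


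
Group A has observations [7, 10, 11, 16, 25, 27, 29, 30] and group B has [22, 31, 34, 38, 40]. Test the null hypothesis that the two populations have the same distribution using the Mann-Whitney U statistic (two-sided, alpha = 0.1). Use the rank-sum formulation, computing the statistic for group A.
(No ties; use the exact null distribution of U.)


Step 1: Combine and sort all 13 observations; assign midranks.
sorted (value, group): (7,X), (10,X), (11,X), (16,X), (22,Y), (25,X), (27,X), (29,X), (30,X), (31,Y), (34,Y), (38,Y), (40,Y)
ranks: 7->1, 10->2, 11->3, 16->4, 22->5, 25->6, 27->7, 29->8, 30->9, 31->10, 34->11, 38->12, 40->13
Step 2: Rank sum for X: R1 = 1 + 2 + 3 + 4 + 6 + 7 + 8 + 9 = 40.
Step 3: U_X = R1 - n1(n1+1)/2 = 40 - 8*9/2 = 40 - 36 = 4.
       U_Y = n1*n2 - U_X = 40 - 4 = 36.
Step 4: No ties, so the exact null distribution of U (based on enumerating the C(13,8) = 1287 equally likely rank assignments) gives the two-sided p-value.
Step 5: p-value = 0.018648; compare to alpha = 0.1. reject H0.

U_X = 4, p = 0.018648, reject H0 at alpha = 0.1.


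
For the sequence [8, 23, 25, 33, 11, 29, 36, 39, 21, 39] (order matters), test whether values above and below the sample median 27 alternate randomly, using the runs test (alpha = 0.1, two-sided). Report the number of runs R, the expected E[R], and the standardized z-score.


Step 1: Compute median = 27; label A = above, B = below.
Labels in order: BBBABAAABA  (n_A = 5, n_B = 5)
Step 2: Count runs R = 6.
Step 3: Under H0 (random ordering), E[R] = 2*n_A*n_B/(n_A+n_B) + 1 = 2*5*5/10 + 1 = 6.0000.
        Var[R] = 2*n_A*n_B*(2*n_A*n_B - n_A - n_B) / ((n_A+n_B)^2 * (n_A+n_B-1)) = 2000/900 = 2.2222.
        SD[R] = 1.4907.
Step 4: R = E[R], so z = 0 with no continuity correction.
Step 5: Two-sided p-value via normal approximation = 2*(1 - Phi(|z|)) = 1.000000.
Step 6: alpha = 0.1. fail to reject H0.

R = 6, z = 0.0000, p = 1.000000, fail to reject H0.


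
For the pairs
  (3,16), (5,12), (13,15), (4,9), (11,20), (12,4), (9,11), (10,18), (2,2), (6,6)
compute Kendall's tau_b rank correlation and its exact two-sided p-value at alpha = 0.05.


Step 1: Enumerate the 45 unordered pairs (i,j) with i<j and classify each by sign(x_j-x_i) * sign(y_j-y_i).
  (1,2):dx=+2,dy=-4->D; (1,3):dx=+10,dy=-1->D; (1,4):dx=+1,dy=-7->D; (1,5):dx=+8,dy=+4->C
  (1,6):dx=+9,dy=-12->D; (1,7):dx=+6,dy=-5->D; (1,8):dx=+7,dy=+2->C; (1,9):dx=-1,dy=-14->C
  (1,10):dx=+3,dy=-10->D; (2,3):dx=+8,dy=+3->C; (2,4):dx=-1,dy=-3->C; (2,5):dx=+6,dy=+8->C
  (2,6):dx=+7,dy=-8->D; (2,7):dx=+4,dy=-1->D; (2,8):dx=+5,dy=+6->C; (2,9):dx=-3,dy=-10->C
  (2,10):dx=+1,dy=-6->D; (3,4):dx=-9,dy=-6->C; (3,5):dx=-2,dy=+5->D; (3,6):dx=-1,dy=-11->C
  (3,7):dx=-4,dy=-4->C; (3,8):dx=-3,dy=+3->D; (3,9):dx=-11,dy=-13->C; (3,10):dx=-7,dy=-9->C
  (4,5):dx=+7,dy=+11->C; (4,6):dx=+8,dy=-5->D; (4,7):dx=+5,dy=+2->C; (4,8):dx=+6,dy=+9->C
  (4,9):dx=-2,dy=-7->C; (4,10):dx=+2,dy=-3->D; (5,6):dx=+1,dy=-16->D; (5,7):dx=-2,dy=-9->C
  (5,8):dx=-1,dy=-2->C; (5,9):dx=-9,dy=-18->C; (5,10):dx=-5,dy=-14->C; (6,7):dx=-3,dy=+7->D
  (6,8):dx=-2,dy=+14->D; (6,9):dx=-10,dy=-2->C; (6,10):dx=-6,dy=+2->D; (7,8):dx=+1,dy=+7->C
  (7,9):dx=-7,dy=-9->C; (7,10):dx=-3,dy=-5->C; (8,9):dx=-8,dy=-16->C; (8,10):dx=-4,dy=-12->C
  (9,10):dx=+4,dy=+4->C
Step 2: C = 28, D = 17, total pairs = 45.
Step 3: tau = (C - D)/(n(n-1)/2) = (28 - 17)/45 = 0.244444.
Step 4: Exact two-sided p-value (enumerate n! = 3628800 permutations of y under H0): p = 0.380720.
Step 5: alpha = 0.05. fail to reject H0.

tau_b = 0.2444 (C=28, D=17), p = 0.380720, fail to reject H0.


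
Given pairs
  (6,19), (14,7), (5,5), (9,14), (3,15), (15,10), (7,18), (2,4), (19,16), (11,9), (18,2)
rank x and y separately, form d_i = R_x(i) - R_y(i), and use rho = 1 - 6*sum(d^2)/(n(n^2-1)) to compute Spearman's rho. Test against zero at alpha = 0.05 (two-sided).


Step 1: Rank x and y separately (midranks; no ties here).
rank(x): 6->4, 14->8, 5->3, 9->6, 3->2, 15->9, 7->5, 2->1, 19->11, 11->7, 18->10
rank(y): 19->11, 7->4, 5->3, 14->7, 15->8, 10->6, 18->10, 4->2, 16->9, 9->5, 2->1
Step 2: d_i = R_x(i) - R_y(i); compute d_i^2.
  (4-11)^2=49, (8-4)^2=16, (3-3)^2=0, (6-7)^2=1, (2-8)^2=36, (9-6)^2=9, (5-10)^2=25, (1-2)^2=1, (11-9)^2=4, (7-5)^2=4, (10-1)^2=81
sum(d^2) = 226.
Step 3: rho = 1 - 6*226 / (11*(11^2 - 1)) = 1 - 1356/1320 = -0.027273.
Step 4: Under H0, t = rho * sqrt((n-2)/(1-rho^2)) = -0.0818 ~ t(9).
Step 5: Two-sided p-value from the t-distribution with 9 df = 0.936558.
Step 6: alpha = 0.05. fail to reject H0.

rho = -0.0273, p = 0.936558, fail to reject H0 at alpha = 0.05.


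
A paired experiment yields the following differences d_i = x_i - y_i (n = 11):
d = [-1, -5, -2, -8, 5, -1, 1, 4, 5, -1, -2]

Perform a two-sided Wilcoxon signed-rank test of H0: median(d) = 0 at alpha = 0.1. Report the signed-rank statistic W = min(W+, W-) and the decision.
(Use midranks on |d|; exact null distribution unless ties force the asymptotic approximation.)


Step 1: Drop any zero differences (none here) and take |d_i|.
|d| = [1, 5, 2, 8, 5, 1, 1, 4, 5, 1, 2]
Step 2: Midrank |d_i| (ties get averaged ranks).
ranks: |1|->2.5, |5|->9, |2|->5.5, |8|->11, |5|->9, |1|->2.5, |1|->2.5, |4|->7, |5|->9, |1|->2.5, |2|->5.5
Step 3: Attach original signs; sum ranks with positive sign and with negative sign.
W+ = 9 + 2.5 + 7 + 9 = 27.5
W- = 2.5 + 9 + 5.5 + 11 + 2.5 + 2.5 + 5.5 = 38.5
(Check: W+ + W- = 66 should equal n(n+1)/2 = 66.)
Step 4: Test statistic W = min(W+, W-) = 27.5.
Step 5: Ties in |d|, so use the tie-corrected normal approximation.
        E[W] = n(n+1)/4 = 11*12/4 = 33.
        Tie groups: |d|=1 (t=4), |d|=2 (t=2), |d|=5 (t=3); sum(t^3 - t) = 90.
        Var[W] = n(n+1)(2n+1)/24 - sum(t^3-t)/48 = 3036/24 - 90/48 = 124.625.
        z = (W - E[W]) / sqrt(Var[W]) = (27.5 - 33) / 11.1636 = -0.4927.
        Two-sided p = 2*Phi(z) = 0.622243.
Step 6: alpha = 0.1. fail to reject H0.

W+ = 27.5, W- = 38.5, W = min = 27.5, p = 0.622243, fail to reject H0.


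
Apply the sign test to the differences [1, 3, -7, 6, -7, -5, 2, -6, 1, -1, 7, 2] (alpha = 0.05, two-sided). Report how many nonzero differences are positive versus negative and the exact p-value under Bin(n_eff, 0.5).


Step 1: Discard zero differences. Original n = 12; n_eff = number of nonzero differences = 12.
Nonzero differences (with sign): +1, +3, -7, +6, -7, -5, +2, -6, +1, -1, +7, +2
Step 2: Count signs: positive = 7, negative = 5.
Step 3: Under H0: P(positive) = 0.5, so the number of positives S ~ Bin(12, 0.5).
Step 4: Two-sided exact p-value = sum of Bin(12,0.5) probabilities at or below the observed probability = 0.774414.
Step 5: alpha = 0.05. fail to reject H0.

n_eff = 12, pos = 7, neg = 5, p = 0.774414, fail to reject H0.


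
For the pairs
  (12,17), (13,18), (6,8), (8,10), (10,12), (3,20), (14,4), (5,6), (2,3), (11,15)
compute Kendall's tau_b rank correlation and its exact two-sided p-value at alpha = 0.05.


Step 1: Enumerate the 45 unordered pairs (i,j) with i<j and classify each by sign(x_j-x_i) * sign(y_j-y_i).
  (1,2):dx=+1,dy=+1->C; (1,3):dx=-6,dy=-9->C; (1,4):dx=-4,dy=-7->C; (1,5):dx=-2,dy=-5->C
  (1,6):dx=-9,dy=+3->D; (1,7):dx=+2,dy=-13->D; (1,8):dx=-7,dy=-11->C; (1,9):dx=-10,dy=-14->C
  (1,10):dx=-1,dy=-2->C; (2,3):dx=-7,dy=-10->C; (2,4):dx=-5,dy=-8->C; (2,5):dx=-3,dy=-6->C
  (2,6):dx=-10,dy=+2->D; (2,7):dx=+1,dy=-14->D; (2,8):dx=-8,dy=-12->C; (2,9):dx=-11,dy=-15->C
  (2,10):dx=-2,dy=-3->C; (3,4):dx=+2,dy=+2->C; (3,5):dx=+4,dy=+4->C; (3,6):dx=-3,dy=+12->D
  (3,7):dx=+8,dy=-4->D; (3,8):dx=-1,dy=-2->C; (3,9):dx=-4,dy=-5->C; (3,10):dx=+5,dy=+7->C
  (4,5):dx=+2,dy=+2->C; (4,6):dx=-5,dy=+10->D; (4,7):dx=+6,dy=-6->D; (4,8):dx=-3,dy=-4->C
  (4,9):dx=-6,dy=-7->C; (4,10):dx=+3,dy=+5->C; (5,6):dx=-7,dy=+8->D; (5,7):dx=+4,dy=-8->D
  (5,8):dx=-5,dy=-6->C; (5,9):dx=-8,dy=-9->C; (5,10):dx=+1,dy=+3->C; (6,7):dx=+11,dy=-16->D
  (6,8):dx=+2,dy=-14->D; (6,9):dx=-1,dy=-17->C; (6,10):dx=+8,dy=-5->D; (7,8):dx=-9,dy=+2->D
  (7,9):dx=-12,dy=-1->C; (7,10):dx=-3,dy=+11->D; (8,9):dx=-3,dy=-3->C; (8,10):dx=+6,dy=+9->C
  (9,10):dx=+9,dy=+12->C
Step 2: C = 30, D = 15, total pairs = 45.
Step 3: tau = (C - D)/(n(n-1)/2) = (30 - 15)/45 = 0.333333.
Step 4: Exact two-sided p-value (enumerate n! = 3628800 permutations of y under H0): p = 0.216373.
Step 5: alpha = 0.05. fail to reject H0.

tau_b = 0.3333 (C=30, D=15), p = 0.216373, fail to reject H0.


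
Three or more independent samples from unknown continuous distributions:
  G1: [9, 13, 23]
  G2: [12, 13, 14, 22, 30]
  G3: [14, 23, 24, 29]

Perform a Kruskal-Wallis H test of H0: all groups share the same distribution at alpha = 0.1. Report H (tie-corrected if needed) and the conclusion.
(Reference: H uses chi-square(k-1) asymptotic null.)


Step 1: Combine all N = 12 observations and assign midranks.
sorted (value, group, rank): (9,G1,1), (12,G2,2), (13,G1,3.5), (13,G2,3.5), (14,G2,5.5), (14,G3,5.5), (22,G2,7), (23,G1,8.5), (23,G3,8.5), (24,G3,10), (29,G3,11), (30,G2,12)
Step 2: Sum ranks within each group.
R_1 = 13 (n_1 = 3)
R_2 = 30 (n_2 = 5)
R_3 = 35 (n_3 = 4)
Step 3: H = 12/(N(N+1)) * sum(R_i^2/n_i) - 3(N+1)
     = 12/(12*13) * (13^2/3 + 30^2/5 + 35^2/4) - 3*13
     = 0.076923 * 542.583 - 39
     = 2.737179.
Step 4: Ties present; correction factor C = 1 - 18/(12^3 - 12) = 0.989510. Corrected H = 2.737179 / 0.989510 = 2.766196.
Step 5: Under H0, H ~ chi^2(2); p-value = 0.250800.
Step 6: alpha = 0.1. fail to reject H0.

H = 2.7662, df = 2, p = 0.250800, fail to reject H0.


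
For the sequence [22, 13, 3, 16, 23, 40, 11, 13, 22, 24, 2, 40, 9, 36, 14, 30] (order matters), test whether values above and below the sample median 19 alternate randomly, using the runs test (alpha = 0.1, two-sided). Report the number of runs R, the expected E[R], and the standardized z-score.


Step 1: Compute median = 19; label A = above, B = below.
Labels in order: ABBBAABBAABABABA  (n_A = 8, n_B = 8)
Step 2: Count runs R = 11.
Step 3: Under H0 (random ordering), E[R] = 2*n_A*n_B/(n_A+n_B) + 1 = 2*8*8/16 + 1 = 9.0000.
        Var[R] = 2*n_A*n_B*(2*n_A*n_B - n_A - n_B) / ((n_A+n_B)^2 * (n_A+n_B-1)) = 14336/3840 = 3.7333.
        SD[R] = 1.9322.
Step 4: Continuity-corrected z = (R - 0.5 - E[R]) / SD[R] = (11 - 0.5 - 9.0000) / 1.9322 = 0.7763.
Step 5: Two-sided p-value via normal approximation = 2*(1 - Phi(|z|)) = 0.437558.
Step 6: alpha = 0.1. fail to reject H0.

R = 11, z = 0.7763, p = 0.437558, fail to reject H0.


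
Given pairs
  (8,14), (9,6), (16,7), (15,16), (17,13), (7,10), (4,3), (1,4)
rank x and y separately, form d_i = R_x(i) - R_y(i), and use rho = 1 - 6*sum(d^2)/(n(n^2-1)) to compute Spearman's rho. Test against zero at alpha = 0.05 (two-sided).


Step 1: Rank x and y separately (midranks; no ties here).
rank(x): 8->4, 9->5, 16->7, 15->6, 17->8, 7->3, 4->2, 1->1
rank(y): 14->7, 6->3, 7->4, 16->8, 13->6, 10->5, 3->1, 4->2
Step 2: d_i = R_x(i) - R_y(i); compute d_i^2.
  (4-7)^2=9, (5-3)^2=4, (7-4)^2=9, (6-8)^2=4, (8-6)^2=4, (3-5)^2=4, (2-1)^2=1, (1-2)^2=1
sum(d^2) = 36.
Step 3: rho = 1 - 6*36 / (8*(8^2 - 1)) = 1 - 216/504 = 0.571429.
Step 4: Under H0, t = rho * sqrt((n-2)/(1-rho^2)) = 1.7056 ~ t(6).
Step 5: Two-sided p-value from the t-distribution with 6 df = 0.138960.
Step 6: alpha = 0.05. fail to reject H0.

rho = 0.5714, p = 0.138960, fail to reject H0 at alpha = 0.05.
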